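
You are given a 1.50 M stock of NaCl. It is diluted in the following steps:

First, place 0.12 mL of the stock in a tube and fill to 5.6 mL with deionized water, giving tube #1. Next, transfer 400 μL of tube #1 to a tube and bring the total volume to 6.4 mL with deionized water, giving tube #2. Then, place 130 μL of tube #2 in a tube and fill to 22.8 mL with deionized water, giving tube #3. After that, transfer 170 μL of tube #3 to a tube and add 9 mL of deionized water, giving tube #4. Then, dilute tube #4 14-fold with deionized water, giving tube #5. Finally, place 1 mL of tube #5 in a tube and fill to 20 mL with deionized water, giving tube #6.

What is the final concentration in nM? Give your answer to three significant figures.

0.758 nM

Step 1: 0.12 mL brought to 5.6 mL → factor 5.6/0.12 = 46.667
Step 2: 400 μL brought to 6.4 mL → factor 6400/400 = 16
Step 3: 130 μL brought to 22.8 mL → factor 22800/130 = 175.38
Step 4: 170 μL + 9 mL = 9170 μL total → factor 9170/170 = 53.941
Step 5: 14-fold → factor 14
Step 6: 1 mL brought to 20 mL → factor 20/1 = 20
Overall dilution factor = 46.667 × 16 × 175.38 × 53.941 × 14 × 20 = 1.9779 × 10^9
Final = 1.50 M / 1.9779 × 10^9 = 7.584 × 10^-10 M = 0.758 nM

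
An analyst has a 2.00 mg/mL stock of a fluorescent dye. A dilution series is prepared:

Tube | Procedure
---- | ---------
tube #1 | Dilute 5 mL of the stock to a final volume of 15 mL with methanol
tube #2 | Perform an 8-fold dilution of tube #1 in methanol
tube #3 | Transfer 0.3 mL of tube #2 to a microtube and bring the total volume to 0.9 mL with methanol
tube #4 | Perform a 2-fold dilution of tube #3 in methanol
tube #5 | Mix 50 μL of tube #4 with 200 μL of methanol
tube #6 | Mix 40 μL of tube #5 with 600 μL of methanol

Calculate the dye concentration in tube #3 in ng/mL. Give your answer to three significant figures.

2.78 × 10^4 ng/mL

Step 1: 5 mL brought to 15 mL → factor 15/5 = 3
Step 2: 8-fold → factor 8
Step 3: 0.3 mL brought to 0.9 mL → factor 0.9/0.3 = 3
Dilution factor through tube #3 = 3 × 8 × 3 = 72
[tube #3] = 2.00 mg/mL / 72 = 0.02778 mg/mL = 2.78 × 10^4 ng/mL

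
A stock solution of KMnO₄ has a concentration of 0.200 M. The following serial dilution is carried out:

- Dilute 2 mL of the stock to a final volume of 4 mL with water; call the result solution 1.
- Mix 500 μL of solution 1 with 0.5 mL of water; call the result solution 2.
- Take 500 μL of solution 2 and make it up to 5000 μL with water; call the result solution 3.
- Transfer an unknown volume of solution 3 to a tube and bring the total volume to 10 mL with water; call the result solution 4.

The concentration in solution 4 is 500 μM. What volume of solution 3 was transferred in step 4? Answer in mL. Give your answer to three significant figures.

Step 1: 2 mL brought to 4 mL → factor 4/2 = 2
Step 2: 500 μL + 0.5 mL = 1000 μL total → factor 1000/500 = 2
Step 3: 500 μL brought to 5000 μL → factor 5000/500 = 10
Step 4: v brought to 10 mL → factor = 10 mL/v
Product of known-step factors = 40
Overall factor = 0.200 M / (500 μM) = 400
Step-4 factor = 400 / 40 = 10
v = 10 mL / 10 = 1.00 mL

1.00 mL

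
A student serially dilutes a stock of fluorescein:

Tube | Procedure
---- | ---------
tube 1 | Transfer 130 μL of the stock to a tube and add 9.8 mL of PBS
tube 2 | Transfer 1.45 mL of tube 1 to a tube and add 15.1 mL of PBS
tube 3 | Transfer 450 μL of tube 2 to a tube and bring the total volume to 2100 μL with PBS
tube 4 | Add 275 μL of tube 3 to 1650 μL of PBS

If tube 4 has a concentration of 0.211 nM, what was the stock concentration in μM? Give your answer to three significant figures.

Step 1: 130 μL + 9.8 mL = 9930 μL total → factor 9930/130 = 76.385
Step 2: 1.45 mL + 15.1 mL = 16.55 mL total → factor 16.55/1.45 = 11.414
Step 3: 450 μL brought to 2100 μL → factor 2100/450 = 4.6667
Step 4: 275 μL + 1650 μL = 1925 μL total → factor 1925/275 = 7
Overall dilution factor = 76.385 × 11.414 × 4.6667 × 7 = 28480
Stock = 0.211 nM × 28480 = 6009 nM = 6.01 μM

6.01 μM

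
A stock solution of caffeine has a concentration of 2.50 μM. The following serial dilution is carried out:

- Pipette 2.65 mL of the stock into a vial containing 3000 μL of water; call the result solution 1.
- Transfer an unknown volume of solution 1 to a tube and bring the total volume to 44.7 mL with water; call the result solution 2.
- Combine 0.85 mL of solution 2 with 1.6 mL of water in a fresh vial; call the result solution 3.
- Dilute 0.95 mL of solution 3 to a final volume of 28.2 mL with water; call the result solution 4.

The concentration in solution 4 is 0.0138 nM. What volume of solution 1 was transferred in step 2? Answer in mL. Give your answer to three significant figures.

0.0450 mL

Step 1: 2.65 mL + 3000 μL = 5.65 mL total → factor 5.65/2.65 = 2.1321
Step 2: v brought to 44.7 mL → factor = 44.7 mL/v
Step 3: 0.85 mL + 1.6 mL = 2.45 mL total → factor 2.45/0.85 = 2.8824
Step 4: 0.95 mL brought to 28.2 mL → factor 28.2/0.95 = 29.684
Product of known-step factors = 182.42
Overall factor = 2.50 μM / (0.0138 nM) = 1.8116 × 10^5
Step-2 factor = 1.8116 × 10^5 / 182.42 = 993.08
v = 44.7 mL / 993.08 = 0.0450 mL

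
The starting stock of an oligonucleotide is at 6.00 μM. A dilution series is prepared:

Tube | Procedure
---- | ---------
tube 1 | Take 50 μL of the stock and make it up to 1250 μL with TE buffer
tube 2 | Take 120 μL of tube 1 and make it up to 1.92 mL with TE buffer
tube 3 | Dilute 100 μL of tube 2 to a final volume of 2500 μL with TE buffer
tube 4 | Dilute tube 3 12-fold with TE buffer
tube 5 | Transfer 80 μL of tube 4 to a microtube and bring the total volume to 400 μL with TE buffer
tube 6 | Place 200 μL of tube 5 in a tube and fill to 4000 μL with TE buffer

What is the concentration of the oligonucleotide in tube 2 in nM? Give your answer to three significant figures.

Step 1: 50 μL brought to 1250 μL → factor 1250/50 = 25
Step 2: 120 μL brought to 1.92 mL → factor 1920/120 = 16
Dilution factor through tube 2 = 25 × 16 = 400
[tube 2] = 6.00 μM / 400 = 0.01500 μM = 15.0 nM

15.0 nM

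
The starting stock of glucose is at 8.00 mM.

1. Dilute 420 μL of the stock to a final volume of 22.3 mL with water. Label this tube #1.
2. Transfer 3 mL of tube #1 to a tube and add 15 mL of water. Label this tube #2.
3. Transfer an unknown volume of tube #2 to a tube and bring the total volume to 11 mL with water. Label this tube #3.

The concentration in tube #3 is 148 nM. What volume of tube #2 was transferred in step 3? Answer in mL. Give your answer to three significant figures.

Step 1: 420 μL brought to 22.3 mL → factor 22300/420 = 53.095
Step 2: 3 mL + 15 mL = 18 mL total → factor 18/3 = 6
Step 3: v brought to 11 mL → factor = 11 mL/v
Product of known-step factors = 318.57
Overall factor = 8.00 mM / (148 nM) = 54054
Step-3 factor = 54054 / 318.57 = 169.68
v = 11 mL / 169.68 = 0.0648 mL

0.0648 mL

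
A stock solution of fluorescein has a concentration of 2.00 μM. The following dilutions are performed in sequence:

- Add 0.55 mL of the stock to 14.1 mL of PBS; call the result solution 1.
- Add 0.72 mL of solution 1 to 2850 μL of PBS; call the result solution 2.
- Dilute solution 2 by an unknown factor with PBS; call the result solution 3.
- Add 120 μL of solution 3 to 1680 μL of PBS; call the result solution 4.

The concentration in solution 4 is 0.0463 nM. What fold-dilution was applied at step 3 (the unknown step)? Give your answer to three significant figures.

Step 1: 0.55 mL + 14.1 mL = 14.65 mL total → factor 14.65/0.55 = 26.636
Step 2: 0.72 mL + 2850 μL = 3.57 mL total → factor 3.57/0.72 = 4.9583
Step 3: unknown factor x
Step 4: 120 μL + 1680 μL = 1800 μL total → factor 1800/120 = 15
Product of known-step factors = 1981.1
Overall factor = 2.00 μM / (0.0463 nM) = 43197
x = 43197 / 1981.1 = 21.8

21.8-fold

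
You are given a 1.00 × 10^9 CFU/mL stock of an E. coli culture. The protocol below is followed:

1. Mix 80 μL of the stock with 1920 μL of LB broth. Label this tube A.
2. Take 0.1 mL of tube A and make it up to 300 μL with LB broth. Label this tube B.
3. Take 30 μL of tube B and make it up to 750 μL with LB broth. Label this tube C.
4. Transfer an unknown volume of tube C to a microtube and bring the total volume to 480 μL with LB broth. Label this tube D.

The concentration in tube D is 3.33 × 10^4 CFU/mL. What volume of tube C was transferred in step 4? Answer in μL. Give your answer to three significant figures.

Step 1: 80 μL + 1920 μL = 2000 μL total → factor 2000/80 = 25
Step 2: 0.1 mL brought to 300 μL → factor 0.3/0.1 = 3
Step 3: 30 μL brought to 750 μL → factor 750/30 = 25
Step 4: v brought to 480 μL → factor = 480 μL/v
Product of known-step factors = 1875
Overall factor = 1.00 × 10^9 CFU/mL / (3.33 × 10^4 CFU/mL) = 30030
Step-4 factor = 30030 / 1875 = 16.016
v = 480 μL / 16.016 = 30.0 μL

30.0 μL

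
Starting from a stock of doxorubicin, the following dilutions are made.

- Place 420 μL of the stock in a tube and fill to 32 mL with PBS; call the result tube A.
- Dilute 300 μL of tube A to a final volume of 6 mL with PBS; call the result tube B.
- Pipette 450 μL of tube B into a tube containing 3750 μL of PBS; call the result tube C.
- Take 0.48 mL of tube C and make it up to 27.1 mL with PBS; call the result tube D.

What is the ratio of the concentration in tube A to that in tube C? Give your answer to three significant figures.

187

Step 1: 420 μL brought to 32 mL → factor 32000/420 = 76.19
Step 2: 300 μL brought to 6 mL → factor 6000/300 = 20
Step 3: 450 μL + 3750 μL = 4200 μL total → factor 4200/450 = 9.3333
Dilution factor to tube A = 76.19; to tube C = 14222
[tube A]/[tube C] = (factor to tube C)/(factor to tube A) = 14222/76.19 = 187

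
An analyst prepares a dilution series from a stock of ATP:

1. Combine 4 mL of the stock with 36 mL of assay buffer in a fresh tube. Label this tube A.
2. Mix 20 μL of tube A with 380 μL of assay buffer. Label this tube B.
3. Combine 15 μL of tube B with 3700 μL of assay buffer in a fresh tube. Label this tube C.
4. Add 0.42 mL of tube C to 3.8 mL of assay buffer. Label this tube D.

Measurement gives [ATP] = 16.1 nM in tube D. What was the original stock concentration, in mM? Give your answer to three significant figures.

Step 1: 4 mL + 36 mL = 40 mL total → factor 40/4 = 10
Step 2: 20 μL + 380 μL = 400 μL total → factor 400/20 = 20
Step 3: 15 μL + 3700 μL = 3715 μL total → factor 3715/15 = 247.67
Step 4: 0.42 mL + 3.8 mL = 4.22 mL total → factor 4.22/0.42 = 10.048
Overall dilution factor = 10 × 20 × 247.67 × 10.048 = 4.9769 × 10^5
Stock = 16.1 nM × 4.9769 × 10^5 = 8.013 × 10^6 nM = 8.01 mM

8.01 mM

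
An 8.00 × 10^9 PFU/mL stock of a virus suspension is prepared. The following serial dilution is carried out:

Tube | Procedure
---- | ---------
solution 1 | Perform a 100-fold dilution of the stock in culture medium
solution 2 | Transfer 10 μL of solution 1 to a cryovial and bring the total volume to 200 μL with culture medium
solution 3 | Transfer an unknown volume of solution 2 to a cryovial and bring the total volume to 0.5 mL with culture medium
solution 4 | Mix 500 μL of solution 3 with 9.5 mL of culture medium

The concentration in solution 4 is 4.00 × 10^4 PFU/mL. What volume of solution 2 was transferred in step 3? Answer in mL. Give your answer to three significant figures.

Step 1: 100-fold → factor 100
Step 2: 10 μL brought to 200 μL → factor 200/10 = 20
Step 3: v brought to 0.5 mL → factor = 0.5 mL/v
Step 4: 500 μL + 9.5 mL = 10000 μL total → factor 10000/500 = 20
Product of known-step factors = 40000
Overall factor = 8.00 × 10^9 PFU/mL / (4.00 × 10^4 PFU/mL) = 2 × 10^5
Step-3 factor = 2 × 10^5 / 40000 = 5
v = 0.5 mL / 5 = 0.100 mL

0.100 mL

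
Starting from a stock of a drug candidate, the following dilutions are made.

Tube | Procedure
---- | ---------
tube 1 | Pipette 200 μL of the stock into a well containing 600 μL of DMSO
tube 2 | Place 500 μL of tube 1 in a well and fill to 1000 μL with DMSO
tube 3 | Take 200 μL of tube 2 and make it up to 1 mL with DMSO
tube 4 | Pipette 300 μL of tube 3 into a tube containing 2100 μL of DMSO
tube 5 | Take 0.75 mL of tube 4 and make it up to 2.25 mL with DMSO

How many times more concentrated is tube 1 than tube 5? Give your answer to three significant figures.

240

Step 1: 200 μL + 600 μL = 800 μL total → factor 800/200 = 4
Step 2: 500 μL brought to 1000 μL → factor 1000/500 = 2
Step 3: 200 μL brought to 1 mL → factor 1000/200 = 5
Step 4: 300 μL + 2100 μL = 2400 μL total → factor 2400/300 = 8
Step 5: 0.75 mL brought to 2.25 mL → factor 2.25/0.75 = 3
Dilution factor to tube 1 = 4; to tube 5 = 960
[tube 1]/[tube 5] = (factor to tube 5)/(factor to tube 1) = 960/4 = 240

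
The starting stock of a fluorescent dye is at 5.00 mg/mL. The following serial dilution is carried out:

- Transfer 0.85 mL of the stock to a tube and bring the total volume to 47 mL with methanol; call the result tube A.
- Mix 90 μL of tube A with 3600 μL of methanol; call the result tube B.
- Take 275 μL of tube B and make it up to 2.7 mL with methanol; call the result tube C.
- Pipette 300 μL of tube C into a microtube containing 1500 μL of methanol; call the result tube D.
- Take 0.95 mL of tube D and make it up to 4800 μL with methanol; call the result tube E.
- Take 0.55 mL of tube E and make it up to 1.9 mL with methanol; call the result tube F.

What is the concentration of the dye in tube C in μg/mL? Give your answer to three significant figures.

Step 1: 0.85 mL brought to 47 mL → factor 47/0.85 = 55.294
Step 2: 90 μL + 3600 μL = 3690 μL total → factor 3690/90 = 41
Step 3: 275 μL brought to 2.7 mL → factor 2700/275 = 9.8182
Dilution factor through tube C = 55.294 × 41 × 9.8182 = 22258
[tube C] = 5.00 mg/mL / 22258 = 0.0002246 mg/mL = 0.225 μg/mL

0.225 μg/mL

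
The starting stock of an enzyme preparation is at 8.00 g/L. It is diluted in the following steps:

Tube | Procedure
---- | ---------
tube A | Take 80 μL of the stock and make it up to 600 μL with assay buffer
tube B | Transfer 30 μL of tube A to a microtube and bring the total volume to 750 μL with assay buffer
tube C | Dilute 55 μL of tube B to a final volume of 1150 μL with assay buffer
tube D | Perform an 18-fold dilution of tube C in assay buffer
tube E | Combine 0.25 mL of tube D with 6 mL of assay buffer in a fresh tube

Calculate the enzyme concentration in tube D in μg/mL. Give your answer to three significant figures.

Step 1: 80 μL brought to 600 μL → factor 600/80 = 7.5
Step 2: 30 μL brought to 750 μL → factor 750/30 = 25
Step 3: 55 μL brought to 1150 μL → factor 1150/55 = 20.909
Step 4: 18-fold → factor 18
Dilution factor through tube D = 7.5 × 25 × 20.909 × 18 = 70568
[tube D] = 8.00 g/L / 70568 = 0.0001134 g/L = 0.113 μg/mL

0.113 μg/mL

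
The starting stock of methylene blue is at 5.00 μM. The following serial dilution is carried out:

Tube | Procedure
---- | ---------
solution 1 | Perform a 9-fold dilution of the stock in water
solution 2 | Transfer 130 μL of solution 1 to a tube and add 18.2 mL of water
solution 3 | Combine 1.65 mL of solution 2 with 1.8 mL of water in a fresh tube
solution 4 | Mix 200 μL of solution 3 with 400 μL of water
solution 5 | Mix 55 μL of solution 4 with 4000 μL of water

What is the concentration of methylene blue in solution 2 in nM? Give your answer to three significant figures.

3.94 nM

Step 1: 9-fold → factor 9
Step 2: 130 μL + 18.2 mL = 18330 μL total → factor 18330/130 = 141
Dilution factor through solution 2 = 9 × 141 = 1269
[solution 2] = 5.00 μM / 1269 = 0.003940 μM = 3.94 nM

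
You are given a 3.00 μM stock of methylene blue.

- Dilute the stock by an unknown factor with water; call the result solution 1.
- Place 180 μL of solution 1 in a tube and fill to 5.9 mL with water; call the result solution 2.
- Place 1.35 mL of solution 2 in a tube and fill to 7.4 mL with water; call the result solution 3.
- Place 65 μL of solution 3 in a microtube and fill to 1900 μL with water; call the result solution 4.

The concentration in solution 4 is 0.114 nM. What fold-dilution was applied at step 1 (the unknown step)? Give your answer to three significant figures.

5.01-fold

Step 1: unknown factor x
Step 2: 180 μL brought to 5.9 mL → factor 5900/180 = 32.778
Step 3: 1.35 mL brought to 7.4 mL → factor 7.4/1.35 = 5.4815
Step 4: 65 μL brought to 1900 μL → factor 1900/65 = 29.231
Product of known-step factors = 5251.9
Overall factor = 3.00 μM / (0.114 nM) = 26316
x = 26316 / 5251.9 = 5.01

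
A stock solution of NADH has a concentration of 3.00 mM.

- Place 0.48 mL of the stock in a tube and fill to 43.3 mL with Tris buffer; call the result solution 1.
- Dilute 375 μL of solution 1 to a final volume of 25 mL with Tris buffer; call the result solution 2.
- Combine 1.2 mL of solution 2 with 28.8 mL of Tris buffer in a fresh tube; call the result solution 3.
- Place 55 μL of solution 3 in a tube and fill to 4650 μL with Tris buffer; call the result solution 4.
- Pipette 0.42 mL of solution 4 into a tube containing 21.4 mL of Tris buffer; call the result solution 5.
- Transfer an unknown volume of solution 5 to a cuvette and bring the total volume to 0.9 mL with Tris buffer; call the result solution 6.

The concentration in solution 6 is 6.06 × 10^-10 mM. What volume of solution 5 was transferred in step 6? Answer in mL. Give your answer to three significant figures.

0.120 mL

Step 1: 0.48 mL brought to 43.3 mL → factor 43.3/0.48 = 90.208
Step 2: 375 μL brought to 25 mL → factor 25000/375 = 66.667
Step 3: 1.2 mL + 28.8 mL = 30 mL total → factor 30/1.2 = 25
Step 4: 55 μL brought to 4650 μL → factor 4650/55 = 84.545
Step 5: 0.42 mL + 21.4 mL = 21.82 mL total → factor 21.82/0.42 = 51.952
Step 6: v brought to 0.9 mL → factor = 0.9 mL/v
Product of known-step factors = 6.6038 × 10^8
Overall factor = 3.00 mM / (6.06 × 10^-10 mM) = 4.9505 × 10^9
Step-6 factor = 4.9505 × 10^9 / 6.6038 × 10^8 = 7.4965
v = 0.9 mL / 7.4965 = 0.120 mL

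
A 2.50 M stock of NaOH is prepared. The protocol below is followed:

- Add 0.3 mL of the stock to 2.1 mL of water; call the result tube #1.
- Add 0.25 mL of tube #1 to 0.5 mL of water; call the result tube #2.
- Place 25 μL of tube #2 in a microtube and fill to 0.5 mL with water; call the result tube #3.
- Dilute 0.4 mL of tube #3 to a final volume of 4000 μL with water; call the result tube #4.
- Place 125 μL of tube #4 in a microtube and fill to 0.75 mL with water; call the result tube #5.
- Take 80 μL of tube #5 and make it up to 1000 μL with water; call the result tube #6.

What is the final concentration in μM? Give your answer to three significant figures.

Step 1: 0.3 mL + 2.1 mL = 2.4 mL total → factor 2.4/0.3 = 8
Step 2: 0.25 mL + 0.5 mL = 0.75 mL total → factor 0.75/0.25 = 3
Step 3: 25 μL brought to 0.5 mL → factor 500/25 = 20
Step 4: 0.4 mL brought to 4000 μL → factor 4/0.4 = 10
Step 5: 125 μL brought to 0.75 mL → factor 750/125 = 6
Step 6: 80 μL brought to 1000 μL → factor 1000/80 = 12.5
Overall dilution factor = 8 × 3 × 20 × 10 × 6 × 12.5 = 3.6 × 10^5
Final = 2.50 M / 3.6 × 10^5 = 6.944 × 10^-6 M = 6.94 μM

6.94 μM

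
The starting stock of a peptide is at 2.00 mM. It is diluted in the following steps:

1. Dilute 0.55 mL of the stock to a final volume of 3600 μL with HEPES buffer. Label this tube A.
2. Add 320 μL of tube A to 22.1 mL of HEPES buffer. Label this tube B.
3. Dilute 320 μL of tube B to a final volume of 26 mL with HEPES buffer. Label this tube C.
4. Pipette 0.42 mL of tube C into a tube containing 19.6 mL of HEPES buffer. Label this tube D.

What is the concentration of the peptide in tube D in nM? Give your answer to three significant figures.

Step 1: 0.55 mL brought to 3600 μL → factor 3.6/0.55 = 6.5455
Step 2: 320 μL + 22.1 mL = 22420 μL total → factor 22420/320 = 70.062
Step 3: 320 μL brought to 26 mL → factor 26000/320 = 81.25
Step 4: 0.42 mL + 19.6 mL = 20.02 mL total → factor 20.02/0.42 = 47.667
Overall dilution factor = 6.5455 × 70.062 × 81.25 × 47.667 = 1.7761 × 10^6
Final = 2.00 mM / 1.7761 × 10^6 = 1.126 × 10^-6 mM = 1.13 nM

1.13 nM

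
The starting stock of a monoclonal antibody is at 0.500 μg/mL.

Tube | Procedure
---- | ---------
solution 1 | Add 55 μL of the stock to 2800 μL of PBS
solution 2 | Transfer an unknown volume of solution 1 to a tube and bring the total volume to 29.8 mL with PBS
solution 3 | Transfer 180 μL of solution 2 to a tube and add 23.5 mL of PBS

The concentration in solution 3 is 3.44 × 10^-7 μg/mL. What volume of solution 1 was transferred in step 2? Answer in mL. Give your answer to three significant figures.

Step 1: 55 μL + 2800 μL = 2855 μL total → factor 2855/55 = 51.909
Step 2: v brought to 29.8 mL → factor = 29.8 mL/v
Step 3: 180 μL + 23.5 mL = 23680 μL total → factor 23680/180 = 131.56
Product of known-step factors = 6828.9
Overall factor = 0.500 μg/mL / (3.44 × 10^-7 μg/mL) = 1.4535 × 10^6
Step-2 factor = 1.4535 × 10^6 / 6828.9 = 212.84
v = 29.8 mL / 212.84 = 0.140 mL

0.140 mL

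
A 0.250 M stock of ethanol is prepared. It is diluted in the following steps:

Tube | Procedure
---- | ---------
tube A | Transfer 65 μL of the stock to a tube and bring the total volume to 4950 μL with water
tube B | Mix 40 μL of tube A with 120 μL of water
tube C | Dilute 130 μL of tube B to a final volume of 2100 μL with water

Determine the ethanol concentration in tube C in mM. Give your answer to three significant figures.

Step 1: 65 μL brought to 4950 μL → factor 4950/65 = 76.154
Step 2: 40 μL + 120 μL = 160 μL total → factor 160/40 = 4
Step 3: 130 μL brought to 2100 μL → factor 2100/130 = 16.154
Overall dilution factor = 76.154 × 4 × 16.154 = 4920.7
Final = 0.250 M / 4920.7 = 5.081 × 10^-5 M = 0.0508 mM

0.0508 mM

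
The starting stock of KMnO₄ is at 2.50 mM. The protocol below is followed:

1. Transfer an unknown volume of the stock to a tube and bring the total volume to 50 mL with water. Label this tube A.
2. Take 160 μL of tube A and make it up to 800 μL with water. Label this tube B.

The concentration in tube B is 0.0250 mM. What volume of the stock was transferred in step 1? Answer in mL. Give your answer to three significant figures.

Step 1: v brought to 50 mL → factor = 50 mL/v
Step 2: 160 μL brought to 800 μL → factor 800/160 = 5
Product of known-step factors = 5
Overall factor = 2.50 mM / (0.0250 mM) = 100
Step-1 factor = 100 / 5 = 20
v = 50 mL / 20 = 2.50 mL

2.50 mL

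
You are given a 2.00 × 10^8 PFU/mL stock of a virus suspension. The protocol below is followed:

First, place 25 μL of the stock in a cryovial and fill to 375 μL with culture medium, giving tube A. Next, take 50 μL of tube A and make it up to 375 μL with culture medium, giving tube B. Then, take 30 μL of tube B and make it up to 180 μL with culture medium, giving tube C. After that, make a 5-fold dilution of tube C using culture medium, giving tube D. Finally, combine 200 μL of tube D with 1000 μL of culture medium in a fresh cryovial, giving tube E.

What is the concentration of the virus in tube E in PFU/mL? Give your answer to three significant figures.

Step 1: 25 μL brought to 375 μL → factor 375/25 = 15
Step 2: 50 μL brought to 375 μL → factor 375/50 = 7.5
Step 3: 30 μL brought to 180 μL → factor 180/30 = 6
Step 4: 5-fold → factor 5
Step 5: 200 μL + 1000 μL = 1200 μL total → factor 1200/200 = 6
Overall dilution factor = 15 × 7.5 × 6 × 5 × 6 = 20250
Final = 2.00 × 10^8 PFU/mL / 20250 = 9.88 × 10^3 PFU/mL

9.88 × 10^3 PFU/mL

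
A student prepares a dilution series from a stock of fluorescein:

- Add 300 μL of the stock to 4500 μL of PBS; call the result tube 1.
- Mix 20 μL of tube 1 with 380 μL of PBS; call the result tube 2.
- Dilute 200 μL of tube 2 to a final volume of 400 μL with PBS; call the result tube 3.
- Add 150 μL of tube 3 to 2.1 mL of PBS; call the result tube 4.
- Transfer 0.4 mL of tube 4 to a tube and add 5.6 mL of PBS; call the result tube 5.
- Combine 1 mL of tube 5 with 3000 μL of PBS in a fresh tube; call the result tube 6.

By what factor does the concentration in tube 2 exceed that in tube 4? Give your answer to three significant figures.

Step 1: 300 μL + 4500 μL = 4800 μL total → factor 4800/300 = 16
Step 2: 20 μL + 380 μL = 400 μL total → factor 400/20 = 20
Step 3: 200 μL brought to 400 μL → factor 400/200 = 2
Step 4: 150 μL + 2.1 mL = 2250 μL total → factor 2250/150 = 15
Dilution factor to tube 2 = 320; to tube 4 = 9600
[tube 2]/[tube 4] = (factor to tube 4)/(factor to tube 2) = 9600/320 = 30.0

30.0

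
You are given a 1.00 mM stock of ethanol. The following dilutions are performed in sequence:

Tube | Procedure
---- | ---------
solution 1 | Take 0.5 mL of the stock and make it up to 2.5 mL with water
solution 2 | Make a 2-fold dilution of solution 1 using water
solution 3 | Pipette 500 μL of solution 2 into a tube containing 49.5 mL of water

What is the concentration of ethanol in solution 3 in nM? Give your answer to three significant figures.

Step 1: 0.5 mL brought to 2.5 mL → factor 2.5/0.5 = 5
Step 2: 2-fold → factor 2
Step 3: 500 μL + 49.5 mL = 50000 μL total → factor 50000/500 = 100
Overall dilution factor = 5 × 2 × 100 = 1000
Final = 1.00 mM / 1000 = 0.001000 mM = 1.00 × 10^3 nM

1.00 × 10^3 nM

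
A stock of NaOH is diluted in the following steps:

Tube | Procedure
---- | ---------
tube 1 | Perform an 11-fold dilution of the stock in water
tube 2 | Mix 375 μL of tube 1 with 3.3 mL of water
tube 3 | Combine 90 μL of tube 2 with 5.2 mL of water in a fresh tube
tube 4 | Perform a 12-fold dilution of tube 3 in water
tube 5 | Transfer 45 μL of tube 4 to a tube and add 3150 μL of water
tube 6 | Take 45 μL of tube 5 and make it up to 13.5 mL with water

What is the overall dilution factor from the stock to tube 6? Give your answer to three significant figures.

Step 1: 11-fold → factor 11
Step 2: 375 μL + 3.3 mL = 3675 μL total → factor 3675/375 = 9.8
Step 3: 90 μL + 5.2 mL = 5290 μL total → factor 5290/90 = 58.778
Step 4: 12-fold → factor 12
Step 5: 45 μL + 3150 μL = 3195 μL total → factor 3195/45 = 71
Step 6: 45 μL brought to 13.5 mL → factor 13500/45 = 300
Overall dilution factor = 11 × 9.8 × 58.778 × 12 × 71 × 300 = 1.6195 × 10^9

1.62 × 10^9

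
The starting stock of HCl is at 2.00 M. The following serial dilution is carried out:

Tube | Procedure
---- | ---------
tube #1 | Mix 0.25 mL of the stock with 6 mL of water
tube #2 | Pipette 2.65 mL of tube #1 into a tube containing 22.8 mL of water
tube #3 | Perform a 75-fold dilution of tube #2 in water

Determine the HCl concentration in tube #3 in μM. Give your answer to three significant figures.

Step 1: 0.25 mL + 6 mL = 6.25 mL total → factor 6.25/0.25 = 25
Step 2: 2.65 mL + 22.8 mL = 25.45 mL total → factor 25.45/2.65 = 9.6038
Step 3: 75-fold → factor 75
Overall dilution factor = 25 × 9.6038 × 75 = 18007
Final = 2.00 M / 18007 = 0.0001111 M = 111 μM

111 μM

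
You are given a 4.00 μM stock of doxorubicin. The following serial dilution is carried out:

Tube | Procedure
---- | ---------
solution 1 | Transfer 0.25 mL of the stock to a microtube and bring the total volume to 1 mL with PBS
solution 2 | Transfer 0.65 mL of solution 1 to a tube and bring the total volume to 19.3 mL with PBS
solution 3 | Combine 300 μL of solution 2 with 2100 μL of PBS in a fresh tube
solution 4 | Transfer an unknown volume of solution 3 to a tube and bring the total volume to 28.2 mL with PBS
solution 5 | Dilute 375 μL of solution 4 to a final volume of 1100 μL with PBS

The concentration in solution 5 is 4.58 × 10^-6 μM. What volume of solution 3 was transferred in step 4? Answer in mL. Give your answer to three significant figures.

Step 1: 0.25 mL brought to 1 mL → factor 1/0.25 = 4
Step 2: 0.65 mL brought to 19.3 mL → factor 19.3/0.65 = 29.692
Step 3: 300 μL + 2100 μL = 2400 μL total → factor 2400/300 = 8
Step 4: v brought to 28.2 mL → factor = 28.2 mL/v
Step 5: 375 μL brought to 1100 μL → factor 1100/375 = 2.9333
Product of known-step factors = 2787.1
Overall factor = 4.00 μM / (4.58 × 10^-6 μM) = 8.7336 × 10^5
Step-4 factor = 8.7336 × 10^5 / 2787.1 = 313.36
v = 28.2 mL / 313.36 = 0.0900 mL

0.0900 mL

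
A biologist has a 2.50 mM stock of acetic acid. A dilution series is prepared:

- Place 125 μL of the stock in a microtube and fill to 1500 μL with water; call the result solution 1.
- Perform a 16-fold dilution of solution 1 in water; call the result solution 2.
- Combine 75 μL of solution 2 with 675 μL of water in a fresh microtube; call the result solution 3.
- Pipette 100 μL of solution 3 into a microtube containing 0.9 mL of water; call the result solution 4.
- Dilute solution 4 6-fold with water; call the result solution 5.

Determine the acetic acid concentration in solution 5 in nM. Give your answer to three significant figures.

Step 1: 125 μL brought to 1500 μL → factor 1500/125 = 12
Step 2: 16-fold → factor 16
Step 3: 75 μL + 675 μL = 750 μL total → factor 750/75 = 10
Step 4: 100 μL + 0.9 mL = 1000 μL total → factor 1000/100 = 10
Step 5: 6-fold → factor 6
Overall dilution factor = 12 × 16 × 10 × 10 × 6 = 1.152 × 10^5
Final = 2.50 mM / 1.152 × 10^5 = 2.170 × 10^-5 mM = 21.7 nM

21.7 nM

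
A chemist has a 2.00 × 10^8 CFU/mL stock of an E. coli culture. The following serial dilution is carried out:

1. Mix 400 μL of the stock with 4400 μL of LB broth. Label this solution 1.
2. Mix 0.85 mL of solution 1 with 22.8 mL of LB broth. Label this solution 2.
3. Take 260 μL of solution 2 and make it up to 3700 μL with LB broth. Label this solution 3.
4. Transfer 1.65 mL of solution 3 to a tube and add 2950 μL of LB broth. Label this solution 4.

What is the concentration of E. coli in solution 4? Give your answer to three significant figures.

1.51 × 10^4 CFU/mL

Step 1: 400 μL + 4400 μL = 4800 μL total → factor 4800/400 = 12
Step 2: 0.85 mL + 22.8 mL = 23.65 mL total → factor 23.65/0.85 = 27.824
Step 3: 260 μL brought to 3700 μL → factor 3700/260 = 14.231
Step 4: 1.65 mL + 2950 μL = 4.6 mL total → factor 4.6/1.65 = 2.7879
Overall dilution factor = 12 × 27.824 × 14.231 × 2.7879 = 13246
Final = 2.00 × 10^8 CFU/mL / 13246 = 1.51 × 10^4 CFU/mL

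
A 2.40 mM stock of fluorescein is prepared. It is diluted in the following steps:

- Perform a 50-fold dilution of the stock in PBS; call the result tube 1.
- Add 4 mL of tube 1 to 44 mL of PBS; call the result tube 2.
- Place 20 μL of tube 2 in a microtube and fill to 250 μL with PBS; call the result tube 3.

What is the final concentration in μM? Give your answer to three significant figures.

Step 1: 50-fold → factor 50
Step 2: 4 mL + 44 mL = 48 mL total → factor 48/4 = 12
Step 3: 20 μL brought to 250 μL → factor 250/20 = 12.5
Overall dilution factor = 50 × 12 × 12.5 = 7500
Final = 2.40 mM / 7500 = 0.0003200 mM = 0.320 μM

0.320 μM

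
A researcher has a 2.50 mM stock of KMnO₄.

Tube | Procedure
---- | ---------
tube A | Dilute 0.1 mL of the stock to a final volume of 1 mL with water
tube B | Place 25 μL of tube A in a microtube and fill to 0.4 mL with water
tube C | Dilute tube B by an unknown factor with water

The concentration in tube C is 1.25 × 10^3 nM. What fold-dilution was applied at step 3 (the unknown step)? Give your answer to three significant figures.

Step 1: 0.1 mL brought to 1 mL → factor 1/0.1 = 10
Step 2: 25 μL brought to 0.4 mL → factor 400/25 = 16
Step 3: unknown factor x
Product of known-step factors = 160
Overall factor = 2.50 mM / (1.25 × 10^3 nM) = 2000
x = 2000 / 160 = 12.5

12.5-fold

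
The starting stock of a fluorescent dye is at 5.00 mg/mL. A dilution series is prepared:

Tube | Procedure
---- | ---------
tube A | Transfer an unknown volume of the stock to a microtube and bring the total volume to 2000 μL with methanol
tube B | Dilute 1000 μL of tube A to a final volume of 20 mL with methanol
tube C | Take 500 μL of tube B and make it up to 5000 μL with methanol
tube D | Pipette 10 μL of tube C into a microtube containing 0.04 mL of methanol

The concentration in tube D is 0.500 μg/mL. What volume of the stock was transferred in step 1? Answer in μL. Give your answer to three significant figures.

Step 1: v brought to 2000 μL → factor = 2000 μL/v
Step 2: 1000 μL brought to 20 mL → factor 20000/1000 = 20
Step 3: 500 μL brought to 5000 μL → factor 5000/500 = 10
Step 4: 10 μL + 0.04 mL = 50 μL total → factor 50/10 = 5
Product of known-step factors = 1000
Overall factor = 5.00 mg/mL / (0.500 μg/mL) = 10000
Step-1 factor = 10000 / 1000 = 10
v = 2000 μL / 10 = 200 μL

200 μL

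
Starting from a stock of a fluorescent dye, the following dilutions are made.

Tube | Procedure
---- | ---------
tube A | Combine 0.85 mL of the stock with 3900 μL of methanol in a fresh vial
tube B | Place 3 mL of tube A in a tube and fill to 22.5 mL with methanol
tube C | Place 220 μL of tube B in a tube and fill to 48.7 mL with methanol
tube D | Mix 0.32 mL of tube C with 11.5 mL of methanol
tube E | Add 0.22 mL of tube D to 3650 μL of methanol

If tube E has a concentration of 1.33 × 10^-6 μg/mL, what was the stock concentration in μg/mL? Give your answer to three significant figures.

8.02 μg/mL

Step 1: 0.85 mL + 3900 μL = 4.75 mL total → factor 4.75/0.85 = 5.5882
Step 2: 3 mL brought to 22.5 mL → factor 22.5/3 = 7.5
Step 3: 220 μL brought to 48.7 mL → factor 48700/220 = 221.36
Step 4: 0.32 mL + 11.5 mL = 11.82 mL total → factor 11.82/0.32 = 36.938
Step 5: 0.22 mL + 3650 μL = 3.87 mL total → factor 3.87/0.22 = 17.591
Overall dilution factor = 5.5882 × 7.5 × 221.36 × 36.938 × 17.591 = 6.0283 × 10^6
Stock = 1.33 × 10^-6 μg/mL × 6.0283 × 10^6 = 8.02 μg/mL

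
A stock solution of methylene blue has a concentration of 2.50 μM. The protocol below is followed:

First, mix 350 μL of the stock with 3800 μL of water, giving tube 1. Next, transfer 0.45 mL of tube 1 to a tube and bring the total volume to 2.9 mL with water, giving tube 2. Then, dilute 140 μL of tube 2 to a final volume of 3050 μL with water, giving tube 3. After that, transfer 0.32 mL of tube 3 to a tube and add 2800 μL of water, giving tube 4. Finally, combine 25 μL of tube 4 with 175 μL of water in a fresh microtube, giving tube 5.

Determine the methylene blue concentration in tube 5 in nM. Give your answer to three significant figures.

0.0193 nM

Step 1: 350 μL + 3800 μL = 4150 μL total → factor 4150/350 = 11.857
Step 2: 0.45 mL brought to 2.9 mL → factor 2.9/0.45 = 6.4444
Step 3: 140 μL brought to 3050 μL → factor 3050/140 = 21.786
Step 4: 0.32 mL + 2800 μL = 3.12 mL total → factor 3.12/0.32 = 9.75
Step 5: 25 μL + 175 μL = 200 μL total → factor 200/25 = 8
Overall dilution factor = 11.857 × 6.4444 × 21.786 × 9.75 × 8 = 1.2985 × 10^5
Final = 2.50 μM / 1.2985 × 10^5 = 1.925 × 10^-5 μM = 0.0193 nM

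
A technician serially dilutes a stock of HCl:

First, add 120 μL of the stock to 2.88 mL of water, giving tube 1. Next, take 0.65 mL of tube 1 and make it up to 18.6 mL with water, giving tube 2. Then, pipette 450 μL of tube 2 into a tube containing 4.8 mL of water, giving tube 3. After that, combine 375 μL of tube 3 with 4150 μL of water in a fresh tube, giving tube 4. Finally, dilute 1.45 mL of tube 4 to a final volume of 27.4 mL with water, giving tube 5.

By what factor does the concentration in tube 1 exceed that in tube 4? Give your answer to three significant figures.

4.03 × 10^3

Step 1: 120 μL + 2.88 mL = 3000 μL total → factor 3000/120 = 25
Step 2: 0.65 mL brought to 18.6 mL → factor 18.6/0.65 = 28.615
Step 3: 450 μL + 4.8 mL = 5250 μL total → factor 5250/450 = 11.667
Step 4: 375 μL + 4150 μL = 4525 μL total → factor 4525/375 = 12.067
Dilution factor to tube 1 = 25; to tube 4 = 1.0071 × 10^5
[tube 1]/[tube 4] = (factor to tube 4)/(factor to tube 1) = 1.0071 × 10^5/25 = 4.03 × 10^3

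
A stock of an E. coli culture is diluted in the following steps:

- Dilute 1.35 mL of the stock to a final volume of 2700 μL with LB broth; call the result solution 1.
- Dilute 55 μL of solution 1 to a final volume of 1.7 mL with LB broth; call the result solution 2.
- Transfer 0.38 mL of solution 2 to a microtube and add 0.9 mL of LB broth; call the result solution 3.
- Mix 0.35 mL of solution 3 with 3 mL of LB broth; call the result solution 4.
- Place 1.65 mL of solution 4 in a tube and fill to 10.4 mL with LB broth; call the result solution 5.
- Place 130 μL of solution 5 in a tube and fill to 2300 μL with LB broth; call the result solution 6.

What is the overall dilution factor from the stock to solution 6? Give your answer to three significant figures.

Step 1: 1.35 mL brought to 2700 μL → factor 2.7/1.35 = 2
Step 2: 55 μL brought to 1.7 mL → factor 1700/55 = 30.909
Step 3: 0.38 mL + 0.9 mL = 1.28 mL total → factor 1.28/0.38 = 3.3684
Step 4: 0.35 mL + 3 mL = 3.35 mL total → factor 3.35/0.35 = 9.5714
Step 5: 1.65 mL brought to 10.4 mL → factor 10.4/1.65 = 6.303
Step 6: 130 μL brought to 2300 μL → factor 2300/130 = 17.692
Overall dilution factor = 2 × 30.909 × 3.3684 × 9.5714 × 6.303 × 17.692 = 2.2226 × 10^5

2.22 × 10^5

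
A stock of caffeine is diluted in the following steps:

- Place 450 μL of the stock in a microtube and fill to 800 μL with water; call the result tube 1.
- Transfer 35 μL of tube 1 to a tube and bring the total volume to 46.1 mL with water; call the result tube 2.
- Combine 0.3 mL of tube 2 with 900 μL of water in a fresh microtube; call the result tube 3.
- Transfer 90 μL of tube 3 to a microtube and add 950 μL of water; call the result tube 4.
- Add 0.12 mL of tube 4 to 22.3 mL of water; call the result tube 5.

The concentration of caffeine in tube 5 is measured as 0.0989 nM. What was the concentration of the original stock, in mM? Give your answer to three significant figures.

2.00 mM

Step 1: 450 μL brought to 800 μL → factor 800/450 = 1.7778
Step 2: 35 μL brought to 46.1 mL → factor 46100/35 = 1317.1
Step 3: 0.3 mL + 900 μL = 1.2 mL total → factor 1.2/0.3 = 4
Step 4: 90 μL + 950 μL = 1040 μL total → factor 1040/90 = 11.556
Step 5: 0.12 mL + 22.3 mL = 22.42 mL total → factor 22.42/0.12 = 186.83
Overall dilution factor = 1.7778 × 1317.1 × 4 × 11.556 × 186.83 = 2.0222 × 10^7
Stock = 0.0989 nM × 2.0222 × 10^7 = 2.000 × 10^6 nM = 2.00 mM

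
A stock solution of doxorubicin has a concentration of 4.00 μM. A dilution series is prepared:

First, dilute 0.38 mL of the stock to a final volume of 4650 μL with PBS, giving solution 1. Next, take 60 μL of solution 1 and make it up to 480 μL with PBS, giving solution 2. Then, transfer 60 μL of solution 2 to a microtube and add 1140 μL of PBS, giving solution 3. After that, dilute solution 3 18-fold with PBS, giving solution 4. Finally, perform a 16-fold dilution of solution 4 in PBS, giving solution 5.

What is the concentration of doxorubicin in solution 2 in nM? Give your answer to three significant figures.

Step 1: 0.38 mL brought to 4650 μL → factor 4.65/0.38 = 12.237
Step 2: 60 μL brought to 480 μL → factor 480/60 = 8
Dilution factor through solution 2 = 12.237 × 8 = 97.895
[solution 2] = 4.00 μM / 97.895 = 0.04086 μM = 40.9 nM

40.9 nM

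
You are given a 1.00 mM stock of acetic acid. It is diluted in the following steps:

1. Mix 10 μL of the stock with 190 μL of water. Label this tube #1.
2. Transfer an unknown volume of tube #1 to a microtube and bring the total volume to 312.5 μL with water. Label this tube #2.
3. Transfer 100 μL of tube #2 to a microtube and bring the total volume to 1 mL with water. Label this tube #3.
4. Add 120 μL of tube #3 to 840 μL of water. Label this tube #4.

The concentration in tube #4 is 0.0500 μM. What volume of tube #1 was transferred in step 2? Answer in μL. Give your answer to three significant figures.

Step 1: 10 μL + 190 μL = 200 μL total → factor 200/10 = 20
Step 2: v brought to 312.5 μL → factor = 312.5 μL/v
Step 3: 100 μL brought to 1 mL → factor 1000/100 = 10
Step 4: 120 μL + 840 μL = 960 μL total → factor 960/120 = 8
Product of known-step factors = 1600
Overall factor = 1.00 mM / (0.0500 μM) = 20000
Step-2 factor = 20000 / 1600 = 12.5
v = 312.5 μL / 12.5 = 25.0 μL

25.0 μL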